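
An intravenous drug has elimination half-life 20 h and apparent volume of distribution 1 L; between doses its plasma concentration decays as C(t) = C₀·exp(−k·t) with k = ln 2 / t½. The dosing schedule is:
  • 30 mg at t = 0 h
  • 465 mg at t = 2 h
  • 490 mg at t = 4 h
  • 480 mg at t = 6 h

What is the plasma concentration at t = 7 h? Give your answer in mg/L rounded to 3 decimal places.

k = ln 2 / 20 = 0.03466 per h
Dose 1 (30 mg at t=0 h): 30·exp(−0.03466·7) = 23.538 mg/L
Dose 2 (465 mg at t=2 h): 465·exp(−0.03466·5) = 391.017 mg/L
Dose 3 (490 mg at t=4 h): 490·exp(−0.03466·3) = 441.613 mg/L
Dose 4 (480 mg at t=6 h): 480·exp(−0.03466·1) = 463.649 mg/L
C(7) = 23.538 + 391.017 + 441.613 + 463.649 = 1319.817 mg/L

1319.817 mg/L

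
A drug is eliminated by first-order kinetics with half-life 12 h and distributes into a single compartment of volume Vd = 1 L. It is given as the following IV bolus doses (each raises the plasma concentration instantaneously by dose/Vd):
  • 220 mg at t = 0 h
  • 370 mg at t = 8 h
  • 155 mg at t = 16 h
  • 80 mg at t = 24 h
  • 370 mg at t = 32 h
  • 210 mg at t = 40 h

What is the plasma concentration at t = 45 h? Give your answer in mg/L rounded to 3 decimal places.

k = ln 2 / 12 = 0.05776 per h
Dose 1 (220 mg at t=0 h): 220·exp(−0.05776·45) = 16.352 mg/L
Dose 2 (370 mg at t=8 h): 370·exp(−0.05776·37) = 43.654 mg/L
Dose 3 (155 mg at t=16 h): 155·exp(−0.05776·29) = 29.030 mg/L
Dose 4 (80 mg at t=24 h): 80·exp(−0.05776·21) = 23.784 mg/L
Dose 5 (370 mg at t=32 h): 370·exp(−0.05776·13) = 174.617 mg/L
Dose 6 (210 mg at t=40 h): 210·exp(−0.05776·5) = 157.322 mg/L
C(45) = 16.352 + 43.654 + 29.030 + 23.784 + 174.617 + 157.322 = 444.759 mg/L

444.759 mg/L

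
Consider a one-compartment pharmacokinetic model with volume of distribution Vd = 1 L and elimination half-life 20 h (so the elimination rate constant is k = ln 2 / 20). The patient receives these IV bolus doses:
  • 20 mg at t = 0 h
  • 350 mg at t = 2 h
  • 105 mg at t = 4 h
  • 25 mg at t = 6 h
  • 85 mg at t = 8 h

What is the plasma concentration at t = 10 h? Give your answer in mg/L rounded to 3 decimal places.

k = ln 2 / 20 = 0.03466 per h
Dose 1 (20 mg at t=0 h): 20·exp(−0.03466·10) = 14.142 mg/L
Dose 2 (350 mg at t=2 h): 350·exp(−0.03466·8) = 265.250 mg/L
Dose 3 (105 mg at t=4 h): 105·exp(−0.03466·6) = 85.287 mg/L
Dose 4 (25 mg at t=6 h): 25·exp(−0.03466·4) = 21.764 mg/L
Dose 5 (85 mg at t=8 h): 85·exp(−0.03466·2) = 79.308 mg/L
C(10) = 14.142 + 265.250 + 85.287 + 21.764 + 79.308 = 465.751 mg/L

465.751 mg/L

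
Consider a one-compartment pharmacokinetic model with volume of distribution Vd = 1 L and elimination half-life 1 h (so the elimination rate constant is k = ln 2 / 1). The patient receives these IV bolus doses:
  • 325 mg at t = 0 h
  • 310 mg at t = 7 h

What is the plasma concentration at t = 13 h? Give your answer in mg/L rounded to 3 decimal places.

4.883 mg/L

k = ln 2 / 1 = 0.69315 per h
Dose 1 (325 mg at t=0 h): 325·exp(−0.69315·13) = 0.040 mg/L
Dose 2 (310 mg at t=7 h): 310·exp(−0.69315·6) = 4.844 mg/L
C(13) = 0.040 + 4.844 = 4.883 mg/L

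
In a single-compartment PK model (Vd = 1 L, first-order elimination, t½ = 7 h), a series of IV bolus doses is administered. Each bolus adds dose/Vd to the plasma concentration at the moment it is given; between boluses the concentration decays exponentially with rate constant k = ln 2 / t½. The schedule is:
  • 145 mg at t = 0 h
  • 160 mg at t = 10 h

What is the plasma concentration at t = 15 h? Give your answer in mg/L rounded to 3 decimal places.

130.354 mg/L

k = ln 2 / 7 = 0.09902 per h
Dose 1 (145 mg at t=0 h): 145·exp(−0.09902·15) = 32.832 mg/L
Dose 2 (160 mg at t=10 h): 160·exp(−0.09902·5) = 97.521 mg/L
C(15) = 32.832 + 97.521 = 130.354 mg/L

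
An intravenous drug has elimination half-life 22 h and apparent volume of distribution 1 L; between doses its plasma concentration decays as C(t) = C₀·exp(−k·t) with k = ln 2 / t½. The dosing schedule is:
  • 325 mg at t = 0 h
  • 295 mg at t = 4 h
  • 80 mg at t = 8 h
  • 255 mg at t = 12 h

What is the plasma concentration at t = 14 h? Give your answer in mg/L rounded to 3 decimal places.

730.004 mg/L

k = ln 2 / 22 = 0.03151 per h
Dose 1 (325 mg at t=0 h): 325·exp(−0.03151·14) = 209.083 mg/L
Dose 2 (295 mg at t=4 h): 295·exp(−0.03151·10) = 215.273 mg/L
Dose 3 (80 mg at t=8 h): 80·exp(−0.03151·6) = 66.220 mg/L
Dose 4 (255 mg at t=12 h): 255·exp(−0.03151·2) = 239.427 mg/L
C(14) = 209.083 + 215.273 + 66.220 + 239.427 = 730.004 mg/L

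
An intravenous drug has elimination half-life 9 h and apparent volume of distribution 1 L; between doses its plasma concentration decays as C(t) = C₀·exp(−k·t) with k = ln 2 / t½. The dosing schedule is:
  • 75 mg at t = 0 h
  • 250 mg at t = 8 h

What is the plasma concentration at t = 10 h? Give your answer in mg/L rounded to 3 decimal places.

k = ln 2 / 9 = 0.07702 per h
Dose 1 (75 mg at t=0 h): 75·exp(−0.07702·10) = 34.720 mg/L
Dose 2 (250 mg at t=8 h): 250·exp(−0.07702·2) = 214.311 mg/L
C(10) = 34.720 + 214.311 = 249.031 mg/L

249.031 mg/L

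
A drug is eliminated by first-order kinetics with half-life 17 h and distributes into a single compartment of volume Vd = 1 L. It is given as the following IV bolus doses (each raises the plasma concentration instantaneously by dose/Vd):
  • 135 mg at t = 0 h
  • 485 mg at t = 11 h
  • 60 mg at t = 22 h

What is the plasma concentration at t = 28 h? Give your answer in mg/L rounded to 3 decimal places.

332.583 mg/L

k = ln 2 / 17 = 0.04077 per h
Dose 1 (135 mg at t=0 h): 135·exp(−0.04077·28) = 43.104 mg/L
Dose 2 (485 mg at t=11 h): 485·exp(−0.04077·17) = 242.500 mg/L
Dose 3 (60 mg at t=22 h): 60·exp(−0.04077·6) = 46.979 mg/L
C(28) = 43.104 + 242.500 + 46.979 = 332.583 mg/L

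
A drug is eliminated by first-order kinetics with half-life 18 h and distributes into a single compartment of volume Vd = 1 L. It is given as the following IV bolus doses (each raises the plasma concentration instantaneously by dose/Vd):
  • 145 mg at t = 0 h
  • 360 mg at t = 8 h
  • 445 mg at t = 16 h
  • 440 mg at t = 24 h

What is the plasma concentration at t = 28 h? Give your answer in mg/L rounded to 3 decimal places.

873.506 mg/L

k = ln 2 / 18 = 0.03851 per h
Dose 1 (145 mg at t=0 h): 145·exp(−0.03851·28) = 49.329 mg/L
Dose 2 (360 mg at t=8 h): 360·exp(−0.03851·20) = 166.657 mg/L
Dose 3 (445 mg at t=16 h): 445·exp(−0.03851·12) = 280.332 mg/L
Dose 4 (440 mg at t=24 h): 440·exp(−0.03851·4) = 377.187 mg/L
C(28) = 49.329 + 166.657 + 280.332 + 377.187 = 873.506 mg/L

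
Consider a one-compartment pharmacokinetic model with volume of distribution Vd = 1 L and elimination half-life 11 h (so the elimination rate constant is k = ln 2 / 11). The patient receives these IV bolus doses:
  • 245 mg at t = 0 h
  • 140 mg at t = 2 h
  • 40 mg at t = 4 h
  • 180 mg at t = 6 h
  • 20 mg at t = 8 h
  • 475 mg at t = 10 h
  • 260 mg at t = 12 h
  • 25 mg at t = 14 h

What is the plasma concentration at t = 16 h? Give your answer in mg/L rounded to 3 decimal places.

k = ln 2 / 11 = 0.06301 per h
Dose 1 (245 mg at t=0 h): 245·exp(−0.06301·16) = 89.393 mg/L
Dose 2 (140 mg at t=2 h): 140·exp(−0.06301·14) = 57.943 mg/L
Dose 3 (40 mg at t=4 h): 40·exp(−0.06301·12) = 18.779 mg/L
Dose 4 (180 mg at t=6 h): 180·exp(−0.06301·10) = 95.854 mg/L
Dose 5 (20 mg at t=8 h): 20·exp(−0.06301·8) = 12.081 mg/L
Dose 6 (475 mg at t=10 h): 475·exp(−0.06301·6) = 325.458 mg/L
Dose 7 (260 mg at t=12 h): 260·exp(−0.06301·4) = 202.073 mg/L
Dose 8 (25 mg at t=14 h): 25·exp(−0.06301·2) = 22.040 mg/L
C(16) = 89.393 + 57.943 + 18.779 + 95.854 + 12.081 + 325.458 + 202.073 + 22.040 = 823.620 mg/L

823.620 mg/L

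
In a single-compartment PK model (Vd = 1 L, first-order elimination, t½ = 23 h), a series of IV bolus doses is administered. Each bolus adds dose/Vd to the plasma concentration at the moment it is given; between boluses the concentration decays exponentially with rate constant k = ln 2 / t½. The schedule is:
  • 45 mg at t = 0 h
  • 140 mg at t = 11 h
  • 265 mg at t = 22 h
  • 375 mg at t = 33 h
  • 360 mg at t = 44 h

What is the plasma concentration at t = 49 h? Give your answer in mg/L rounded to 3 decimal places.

k = ln 2 / 23 = 0.03014 per h
Dose 1 (45 mg at t=0 h): 45·exp(−0.03014·49) = 10.278 mg/L
Dose 2 (140 mg at t=11 h): 140·exp(−0.03014·38) = 44.542 mg/L
Dose 3 (265 mg at t=22 h): 265·exp(−0.03014·27) = 117.453 mg/L
Dose 4 (375 mg at t=33 h): 375·exp(−0.03014·16) = 231.536 mg/L
Dose 5 (360 mg at t=44 h): 360·exp(−0.03014·5) = 309.643 mg/L
C(49) = 10.278 + 44.542 + 117.453 + 231.536 + 309.643 = 713.452 mg/L

713.452 mg/L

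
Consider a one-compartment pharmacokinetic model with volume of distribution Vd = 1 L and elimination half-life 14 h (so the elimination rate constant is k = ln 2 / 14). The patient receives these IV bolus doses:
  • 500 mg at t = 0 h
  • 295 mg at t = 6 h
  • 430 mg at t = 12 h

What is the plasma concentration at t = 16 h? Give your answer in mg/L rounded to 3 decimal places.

k = ln 2 / 14 = 0.04951 per h
Dose 1 (500 mg at t=0 h): 500·exp(−0.04951·16) = 226.431 mg/L
Dose 2 (295 mg at t=6 h): 295·exp(−0.04951·10) = 179.805 mg/L
Dose 3 (430 mg at t=12 h): 430·exp(−0.04951·4) = 352.744 mg/L
C(16) = 226.431 + 179.805 + 352.744 = 758.980 mg/L

758.980 mg/L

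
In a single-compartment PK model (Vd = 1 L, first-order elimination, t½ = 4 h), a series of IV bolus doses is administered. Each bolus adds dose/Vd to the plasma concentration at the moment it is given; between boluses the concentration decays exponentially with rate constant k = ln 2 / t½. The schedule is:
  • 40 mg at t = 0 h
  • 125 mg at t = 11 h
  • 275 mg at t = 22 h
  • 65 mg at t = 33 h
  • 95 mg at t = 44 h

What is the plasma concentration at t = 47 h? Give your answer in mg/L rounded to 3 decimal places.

66.102 mg/L

k = ln 2 / 4 = 0.17329 per h
Dose 1 (40 mg at t=0 h): 40·exp(−0.17329·47) = 0.012 mg/L
Dose 2 (125 mg at t=11 h): 125·exp(−0.17329·36) = 0.244 mg/L
Dose 3 (275 mg at t=22 h): 275·exp(−0.17329·25) = 3.613 mg/L
Dose 4 (65 mg at t=33 h): 65·exp(−0.17329·14) = 5.745 mg/L
Dose 5 (95 mg at t=44 h): 95·exp(−0.17329·3) = 56.487 mg/L
C(47) = 0.012 + 0.244 + 3.613 + 5.745 + 56.487 = 66.102 mg/L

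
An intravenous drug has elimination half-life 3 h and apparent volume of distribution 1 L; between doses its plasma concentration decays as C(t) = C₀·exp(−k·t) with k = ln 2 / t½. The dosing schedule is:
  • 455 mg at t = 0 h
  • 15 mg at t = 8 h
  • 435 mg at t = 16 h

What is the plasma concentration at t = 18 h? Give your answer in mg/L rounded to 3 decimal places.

282.630 mg/L

k = ln 2 / 3 = 0.23105 per h
Dose 1 (455 mg at t=0 h): 455·exp(−0.23105·18) = 7.109 mg/L
Dose 2 (15 mg at t=8 h): 15·exp(−0.23105·10) = 1.488 mg/L
Dose 3 (435 mg at t=16 h): 435·exp(−0.23105·2) = 274.033 mg/L
C(18) = 7.109 + 1.488 + 274.033 = 282.630 mg/L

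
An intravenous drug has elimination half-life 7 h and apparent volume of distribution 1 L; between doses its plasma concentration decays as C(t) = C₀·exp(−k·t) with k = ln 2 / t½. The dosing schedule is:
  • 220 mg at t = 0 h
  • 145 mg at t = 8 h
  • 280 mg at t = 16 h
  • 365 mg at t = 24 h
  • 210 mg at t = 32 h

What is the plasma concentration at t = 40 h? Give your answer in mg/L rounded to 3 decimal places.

k = ln 2 / 7 = 0.09902 per h
Dose 1 (220 mg at t=0 h): 220·exp(−0.09902·40) = 4.190 mg/L
Dose 2 (145 mg at t=8 h): 145·exp(−0.09902·32) = 6.099 mg/L
Dose 3 (280 mg at t=16 h): 280·exp(−0.09902·24) = 26.005 mg/L
Dose 4 (365 mg at t=24 h): 365·exp(−0.09902·16) = 74.856 mg/L
Dose 5 (210 mg at t=32 h): 210·exp(−0.09902·8) = 95.101 mg/L
C(40) = 4.190 + 6.099 + 26.005 + 74.856 + 95.101 = 206.250 mg/L

206.250 mg/L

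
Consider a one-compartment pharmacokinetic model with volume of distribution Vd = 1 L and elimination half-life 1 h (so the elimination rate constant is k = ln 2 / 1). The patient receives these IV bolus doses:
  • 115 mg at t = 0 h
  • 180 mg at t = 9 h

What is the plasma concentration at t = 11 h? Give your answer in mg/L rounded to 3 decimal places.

k = ln 2 / 1 = 0.69315 per h
Dose 1 (115 mg at t=0 h): 115·exp(−0.69315·11) = 0.056 mg/L
Dose 2 (180 mg at t=9 h): 180·exp(−0.69315·2) = 45.000 mg/L
C(11) = 0.056 + 45.000 = 45.056 mg/L

45.056 mg/L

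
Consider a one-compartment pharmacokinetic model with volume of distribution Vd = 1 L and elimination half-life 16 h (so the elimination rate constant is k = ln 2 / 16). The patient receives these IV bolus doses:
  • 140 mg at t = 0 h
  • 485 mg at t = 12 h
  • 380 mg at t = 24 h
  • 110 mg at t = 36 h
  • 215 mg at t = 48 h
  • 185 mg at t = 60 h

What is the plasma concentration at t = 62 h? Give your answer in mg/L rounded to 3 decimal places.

k = ln 2 / 16 = 0.04332 per h
Dose 1 (140 mg at t=0 h): 140·exp(−0.04332·62) = 9.542 mg/L
Dose 2 (485 mg at t=12 h): 485·exp(−0.04332·50) = 55.593 mg/L
Dose 3 (380 mg at t=24 h): 380·exp(−0.04332·38) = 73.255 mg/L
Dose 4 (110 mg at t=36 h): 110·exp(−0.04332·26) = 35.663 mg/L
Dose 5 (215 mg at t=48 h): 215·exp(−0.04332·14) = 117.230 mg/L
Dose 6 (185 mg at t=60 h): 185·exp(−0.04332·2) = 169.646 mg/L
C(62) = 9.542 + 55.593 + 73.255 + 35.663 + 117.230 + 169.646 = 460.929 mg/L

460.929 mg/L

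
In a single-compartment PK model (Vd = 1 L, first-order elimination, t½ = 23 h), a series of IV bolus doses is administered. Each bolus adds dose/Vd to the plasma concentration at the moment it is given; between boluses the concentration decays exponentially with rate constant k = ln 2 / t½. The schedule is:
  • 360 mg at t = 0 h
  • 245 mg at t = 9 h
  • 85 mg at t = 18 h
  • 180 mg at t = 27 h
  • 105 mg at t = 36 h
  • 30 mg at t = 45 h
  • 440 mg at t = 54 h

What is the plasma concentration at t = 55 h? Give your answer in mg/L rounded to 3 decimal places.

k = ln 2 / 23 = 0.03014 per h
Dose 1 (360 mg at t=0 h): 360·exp(−0.03014·55) = 68.620 mg/L
Dose 2 (245 mg at t=9 h): 245·exp(−0.03014·46) = 61.250 mg/L
Dose 3 (85 mg at t=18 h): 85·exp(−0.03014·37) = 27.871 mg/L
Dose 4 (180 mg at t=27 h): 180·exp(−0.03014·28) = 77.411 mg/L
Dose 5 (105 mg at t=36 h): 105·exp(−0.03014·19) = 59.226 mg/L
Dose 6 (30 mg at t=45 h): 30·exp(−0.03014·10) = 22.194 mg/L
Dose 7 (440 mg at t=54 h): 440·exp(−0.03014·1) = 426.938 mg/L
C(55) = 68.620 + 61.250 + 27.871 + 77.411 + 59.226 + 22.194 + 426.938 = 743.509 mg/L

743.509 mg/L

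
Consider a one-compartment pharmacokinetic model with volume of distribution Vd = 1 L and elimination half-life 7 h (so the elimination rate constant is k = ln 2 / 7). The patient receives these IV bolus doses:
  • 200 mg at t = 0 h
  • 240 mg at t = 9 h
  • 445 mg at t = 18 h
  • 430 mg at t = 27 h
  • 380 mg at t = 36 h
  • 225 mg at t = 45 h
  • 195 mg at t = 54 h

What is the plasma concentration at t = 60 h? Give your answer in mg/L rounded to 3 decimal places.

k = ln 2 / 7 = 0.09902 per h
Dose 1 (200 mg at t=0 h): 200·exp(−0.09902·60) = 0.526 mg/L
Dose 2 (240 mg at t=9 h): 240·exp(−0.09902·51) = 1.538 mg/L
Dose 3 (445 mg at t=18 h): 445·exp(−0.09902·42) = 6.953 mg/L
Dose 4 (430 mg at t=27 h): 430·exp(−0.09902·33) = 16.380 mg/L
Dose 5 (380 mg at t=36 h): 380·exp(−0.09902·24) = 35.292 mg/L
Dose 6 (225 mg at t=45 h): 225·exp(−0.09902·15) = 50.947 mg/L
Dose 7 (195 mg at t=54 h): 195·exp(−0.09902·6) = 107.649 mg/L
C(60) = 0.526 + 1.538 + 6.953 + 16.380 + 35.292 + 50.947 + 107.649 = 219.286 mg/L

219.286 mg/L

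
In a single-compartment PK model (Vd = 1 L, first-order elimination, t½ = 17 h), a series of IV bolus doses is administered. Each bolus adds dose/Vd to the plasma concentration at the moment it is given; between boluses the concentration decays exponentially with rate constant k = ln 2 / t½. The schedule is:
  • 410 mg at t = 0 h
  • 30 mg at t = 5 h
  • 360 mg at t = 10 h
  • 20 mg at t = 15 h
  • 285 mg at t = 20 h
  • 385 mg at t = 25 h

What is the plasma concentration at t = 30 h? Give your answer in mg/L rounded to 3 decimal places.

k = ln 2 / 17 = 0.04077 per h
Dose 1 (410 mg at t=0 h): 410·exp(−0.04077·30) = 120.658 mg/L
Dose 2 (30 mg at t=5 h): 30·exp(−0.04077·25) = 10.825 mg/L
Dose 3 (360 mg at t=10 h): 360·exp(−0.04077·20) = 159.276 mg/L
Dose 4 (20 mg at t=15 h): 20·exp(−0.04077·15) = 10.850 mg/L
Dose 5 (285 mg at t=20 h): 285·exp(−0.04077·10) = 189.569 mg/L
Dose 6 (385 mg at t=25 h): 385·exp(−0.04077·5) = 313.995 mg/L
C(30) = 120.658 + 10.825 + 159.276 + 10.850 + 189.569 + 313.995 = 805.172 mg/L

805.172 mg/L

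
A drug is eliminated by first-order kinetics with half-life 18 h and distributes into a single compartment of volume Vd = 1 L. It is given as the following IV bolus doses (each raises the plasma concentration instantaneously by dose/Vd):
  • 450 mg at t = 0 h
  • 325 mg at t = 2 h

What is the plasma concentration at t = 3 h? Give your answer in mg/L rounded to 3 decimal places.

k = ln 2 / 18 = 0.03851 per h
Dose 1 (450 mg at t=0 h): 450·exp(−0.03851·3) = 400.904 mg/L
Dose 2 (325 mg at t=2 h): 325·exp(−0.03851·1) = 312.723 mg/L
C(3) = 400.904 + 312.723 = 713.627 mg/L

713.627 mg/L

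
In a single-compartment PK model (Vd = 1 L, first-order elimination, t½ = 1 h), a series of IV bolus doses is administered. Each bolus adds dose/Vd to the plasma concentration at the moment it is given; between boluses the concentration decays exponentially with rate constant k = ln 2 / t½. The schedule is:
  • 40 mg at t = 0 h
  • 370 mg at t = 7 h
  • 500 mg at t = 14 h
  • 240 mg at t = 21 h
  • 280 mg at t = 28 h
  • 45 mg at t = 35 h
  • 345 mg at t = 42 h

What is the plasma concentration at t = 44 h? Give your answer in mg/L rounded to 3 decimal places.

86.342 mg/L

k = ln 2 / 1 = 0.69315 per h
Dose 1 (40 mg at t=0 h): 40·exp(−0.69315·44) = 0.000 mg/L
Dose 2 (370 mg at t=7 h): 370·exp(−0.69315·37) = 0.000 mg/L
Dose 3 (500 mg at t=14 h): 500·exp(−0.69315·30) = 0.000 mg/L
Dose 4 (240 mg at t=21 h): 240·exp(−0.69315·23) = 0.000 mg/L
Dose 5 (280 mg at t=28 h): 280·exp(−0.69315·16) = 0.004 mg/L
Dose 6 (45 mg at t=35 h): 45·exp(−0.69315·9) = 0.088 mg/L
Dose 7 (345 mg at t=42 h): 345·exp(−0.69315·2) = 86.250 mg/L
C(44) = 0.000 + 0.000 + 0.000 + 0.000 + 0.004 + 0.088 + 86.250 = 86.342 mg/L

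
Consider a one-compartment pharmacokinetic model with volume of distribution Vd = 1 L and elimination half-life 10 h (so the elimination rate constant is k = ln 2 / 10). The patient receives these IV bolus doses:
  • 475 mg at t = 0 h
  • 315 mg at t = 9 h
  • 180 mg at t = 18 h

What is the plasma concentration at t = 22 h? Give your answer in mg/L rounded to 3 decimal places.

k = ln 2 / 10 = 0.06931 per h
Dose 1 (475 mg at t=0 h): 475·exp(−0.06931·22) = 103.378 mg/L
Dose 2 (315 mg at t=9 h): 315·exp(−0.06931·13) = 127.930 mg/L
Dose 3 (180 mg at t=18 h): 180·exp(−0.06931·4) = 136.414 mg/L
C(22) = 103.378 + 127.930 + 136.414 = 367.722 mg/L

367.722 mg/L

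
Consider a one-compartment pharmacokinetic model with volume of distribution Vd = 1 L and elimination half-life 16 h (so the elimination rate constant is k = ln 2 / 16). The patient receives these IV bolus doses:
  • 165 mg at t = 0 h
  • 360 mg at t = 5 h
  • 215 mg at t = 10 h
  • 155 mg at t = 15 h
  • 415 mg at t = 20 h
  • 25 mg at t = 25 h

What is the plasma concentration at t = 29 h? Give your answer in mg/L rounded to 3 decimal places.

k = ln 2 / 16 = 0.04332 per h
Dose 1 (165 mg at t=0 h): 165·exp(−0.04332·29) = 46.975 mg/L
Dose 2 (360 mg at t=5 h): 360·exp(−0.04332·24) = 127.279 mg/L
Dose 3 (215 mg at t=10 h): 215·exp(−0.04332·19) = 94.399 mg/L
Dose 4 (155 mg at t=15 h): 155·exp(−0.04332·14) = 84.514 mg/L
Dose 5 (415 mg at t=20 h): 415·exp(−0.04332·9) = 281.008 mg/L
Dose 6 (25 mg at t=25 h): 25·exp(−0.04332·4) = 21.022 mg/L
C(29) = 46.975 + 127.279 + 94.399 + 84.514 + 281.008 + 21.022 = 655.198 mg/L

655.198 mg/L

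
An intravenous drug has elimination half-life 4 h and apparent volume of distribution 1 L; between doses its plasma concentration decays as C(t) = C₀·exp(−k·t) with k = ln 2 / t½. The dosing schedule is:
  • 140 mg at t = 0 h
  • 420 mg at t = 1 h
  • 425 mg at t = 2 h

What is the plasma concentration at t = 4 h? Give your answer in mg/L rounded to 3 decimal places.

620.254 mg/L

k = ln 2 / 4 = 0.17329 per h
Dose 1 (140 mg at t=0 h): 140·exp(−0.17329·4) = 70.000 mg/L
Dose 2 (420 mg at t=1 h): 420·exp(−0.17329·3) = 249.733 mg/L
Dose 3 (425 mg at t=2 h): 425·exp(−0.17329·2) = 300.520 mg/L
C(4) = 70.000 + 249.733 + 300.520 = 620.254 mg/L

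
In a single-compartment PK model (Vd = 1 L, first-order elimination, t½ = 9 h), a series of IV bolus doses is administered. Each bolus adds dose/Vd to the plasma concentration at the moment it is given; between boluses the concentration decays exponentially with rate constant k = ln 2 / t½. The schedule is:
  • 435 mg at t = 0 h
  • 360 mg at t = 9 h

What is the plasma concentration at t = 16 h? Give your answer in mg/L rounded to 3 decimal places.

k = ln 2 / 9 = 0.07702 per h
Dose 1 (435 mg at t=0 h): 435·exp(−0.07702·16) = 126.860 mg/L
Dose 2 (360 mg at t=9 h): 360·exp(−0.07702·7) = 209.975 mg/L
C(16) = 126.860 + 209.975 = 336.835 mg/L

336.835 mg/L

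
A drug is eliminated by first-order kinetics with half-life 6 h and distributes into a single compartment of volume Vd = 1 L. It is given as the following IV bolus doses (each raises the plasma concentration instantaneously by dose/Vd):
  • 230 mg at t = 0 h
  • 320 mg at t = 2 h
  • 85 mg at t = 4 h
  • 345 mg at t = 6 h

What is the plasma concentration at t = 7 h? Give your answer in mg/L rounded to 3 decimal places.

k = ln 2 / 6 = 0.11552 per h
Dose 1 (230 mg at t=0 h): 230·exp(−0.11552·7) = 102.453 mg/L
Dose 2 (320 mg at t=2 h): 320·exp(−0.11552·5) = 179.594 mg/L
Dose 3 (85 mg at t=4 h): 85·exp(−0.11552·3) = 60.104 mg/L
Dose 4 (345 mg at t=6 h): 345·exp(−0.11552·1) = 307.360 mg/L
C(7) = 102.453 + 179.594 + 60.104 + 307.360 = 649.511 mg/L

649.511 mg/L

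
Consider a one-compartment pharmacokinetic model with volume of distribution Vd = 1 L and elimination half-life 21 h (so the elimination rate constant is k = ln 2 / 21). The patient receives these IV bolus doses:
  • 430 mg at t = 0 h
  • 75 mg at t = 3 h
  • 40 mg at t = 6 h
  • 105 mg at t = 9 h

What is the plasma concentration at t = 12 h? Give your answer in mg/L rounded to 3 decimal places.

473.008 mg/L

k = ln 2 / 21 = 0.03301 per h
Dose 1 (430 mg at t=0 h): 430·exp(−0.03301·12) = 289.369 mg/L
Dose 2 (75 mg at t=3 h): 75·exp(−0.03301·9) = 55.725 mg/L
Dose 3 (40 mg at t=6 h): 40·exp(−0.03301·6) = 32.813 mg/L
Dose 4 (105 mg at t=9 h): 105·exp(−0.03301·3) = 95.101 mg/L
C(12) = 289.369 + 55.725 + 32.813 + 95.101 = 473.008 mg/L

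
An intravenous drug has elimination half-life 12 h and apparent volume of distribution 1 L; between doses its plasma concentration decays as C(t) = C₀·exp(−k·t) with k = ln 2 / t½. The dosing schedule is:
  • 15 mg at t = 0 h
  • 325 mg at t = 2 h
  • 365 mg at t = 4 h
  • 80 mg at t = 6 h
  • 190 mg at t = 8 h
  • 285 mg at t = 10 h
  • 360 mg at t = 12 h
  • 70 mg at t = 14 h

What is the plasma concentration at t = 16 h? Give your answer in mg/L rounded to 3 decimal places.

k = ln 2 / 12 = 0.05776 per h
Dose 1 (15 mg at t=0 h): 15·exp(−0.05776·16) = 5.953 mg/L
Dose 2 (325 mg at t=2 h): 325·exp(−0.05776·14) = 144.771 mg/L
Dose 3 (365 mg at t=4 h): 365·exp(−0.05776·12) = 182.500 mg/L
Dose 4 (80 mg at t=6 h): 80·exp(−0.05776·10) = 44.898 mg/L
Dose 5 (190 mg at t=8 h): 190·exp(−0.05776·8) = 119.692 mg/L
Dose 6 (285 mg at t=10 h): 285·exp(−0.05776·6) = 201.525 mg/L
Dose 7 (360 mg at t=12 h): 360·exp(−0.05776·4) = 285.732 mg/L
Dose 8 (70 mg at t=14 h): 70·exp(−0.05776·2) = 62.363 mg/L
C(16) = 5.953 + 144.771 + 182.500 + 44.898 + 119.692 + 201.525 + 285.732 + 62.363 = 1047.435 mg/L

1047.435 mg/L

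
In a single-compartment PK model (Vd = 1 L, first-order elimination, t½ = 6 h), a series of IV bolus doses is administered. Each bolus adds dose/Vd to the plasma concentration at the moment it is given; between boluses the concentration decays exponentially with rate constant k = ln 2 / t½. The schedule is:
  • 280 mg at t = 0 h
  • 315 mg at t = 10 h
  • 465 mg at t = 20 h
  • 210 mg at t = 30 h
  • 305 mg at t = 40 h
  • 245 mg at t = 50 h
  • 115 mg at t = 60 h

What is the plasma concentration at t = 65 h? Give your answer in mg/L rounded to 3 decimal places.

k = ln 2 / 6 = 0.11552 per h
Dose 1 (280 mg at t=0 h): 280·exp(−0.11552·65) = 0.153 mg/L
Dose 2 (315 mg at t=10 h): 315·exp(−0.11552·55) = 0.548 mg/L
Dose 3 (465 mg at t=20 h): 465·exp(−0.11552·45) = 2.569 mg/L
Dose 4 (210 mg at t=30 h): 210·exp(−0.11552·35) = 3.683 mg/L
Dose 5 (305 mg at t=40 h): 305·exp(−0.11552·25) = 16.983 mg/L
Dose 6 (245 mg at t=50 h): 245·exp(−0.11552·15) = 43.310 mg/L
Dose 7 (115 mg at t=60 h): 115·exp(−0.11552·5) = 64.542 mg/L
C(65) = 0.153 + 0.548 + 2.569 + 3.683 + 16.983 + 43.310 + 64.542 = 131.788 mg/L

131.788 mg/L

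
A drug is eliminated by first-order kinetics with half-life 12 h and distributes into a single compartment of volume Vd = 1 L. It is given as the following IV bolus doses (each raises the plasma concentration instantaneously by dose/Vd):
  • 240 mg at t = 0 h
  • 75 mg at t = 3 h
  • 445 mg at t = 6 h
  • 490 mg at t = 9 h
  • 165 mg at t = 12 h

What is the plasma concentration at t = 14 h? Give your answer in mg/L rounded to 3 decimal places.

k = ln 2 / 12 = 0.05776 per h
Dose 1 (240 mg at t=0 h): 240·exp(−0.05776·14) = 106.908 mg/L
Dose 2 (75 mg at t=3 h): 75·exp(−0.05776·11) = 39.730 mg/L
Dose 3 (445 mg at t=6 h): 445·exp(−0.05776·8) = 280.332 mg/L
Dose 4 (490 mg at t=9 h): 490·exp(−0.05776·5) = 367.085 mg/L
Dose 5 (165 mg at t=12 h): 165·exp(−0.05776·2) = 146.998 mg/L
C(14) = 106.908 + 39.730 + 280.332 + 367.085 + 146.998 = 941.054 mg/L

941.054 mg/L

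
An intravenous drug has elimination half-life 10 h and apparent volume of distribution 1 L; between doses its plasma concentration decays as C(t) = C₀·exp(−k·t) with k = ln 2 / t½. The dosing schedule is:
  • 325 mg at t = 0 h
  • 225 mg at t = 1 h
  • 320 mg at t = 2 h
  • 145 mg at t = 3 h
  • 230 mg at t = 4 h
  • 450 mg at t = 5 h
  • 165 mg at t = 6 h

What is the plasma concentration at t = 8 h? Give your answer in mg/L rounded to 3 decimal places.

1322.281 mg/L

k = ln 2 / 10 = 0.06931 per h
Dose 1 (325 mg at t=0 h): 325·exp(−0.06931·8) = 186.663 mg/L
Dose 2 (225 mg at t=1 h): 225·exp(−0.06931·7) = 138.504 mg/L
Dose 3 (320 mg at t=2 h): 320·exp(−0.06931·6) = 211.121 mg/L
Dose 4 (145 mg at t=3 h): 145·exp(−0.06931·5) = 102.530 mg/L
Dose 5 (230 mg at t=4 h): 230·exp(−0.06931·4) = 174.307 mg/L
Dose 6 (450 mg at t=5 h): 450·exp(−0.06931·3) = 365.514 mg/L
Dose 7 (165 mg at t=6 h): 165·exp(−0.06931·2) = 143.641 mg/L
C(8) = 186.663 + 138.504 + 211.121 + 102.530 + 174.307 + 365.514 + 143.641 = 1322.281 mg/L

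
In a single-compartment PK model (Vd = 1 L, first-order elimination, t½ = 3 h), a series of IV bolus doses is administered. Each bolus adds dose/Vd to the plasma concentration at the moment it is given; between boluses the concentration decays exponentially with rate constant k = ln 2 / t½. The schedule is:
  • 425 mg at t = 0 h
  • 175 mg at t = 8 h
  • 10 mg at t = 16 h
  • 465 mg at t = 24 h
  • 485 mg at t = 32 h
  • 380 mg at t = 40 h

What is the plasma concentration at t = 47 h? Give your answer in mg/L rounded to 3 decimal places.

92.884 mg/L

k = ln 2 / 3 = 0.23105 per h
Dose 1 (425 mg at t=0 h): 425·exp(−0.23105·47) = 0.008 mg/L
Dose 2 (175 mg at t=8 h): 175·exp(−0.23105·39) = 0.021 mg/L
Dose 3 (10 mg at t=16 h): 10·exp(−0.23105·31) = 0.008 mg/L
Dose 4 (465 mg at t=24 h): 465·exp(−0.23105·23) = 2.289 mg/L
Dose 5 (485 mg at t=32 h): 485·exp(−0.23105·15) = 15.156 mg/L
Dose 6 (380 mg at t=40 h): 380·exp(−0.23105·7) = 75.402 mg/L
C(47) = 0.008 + 0.021 + 0.008 + 2.289 + 15.156 + 75.402 = 92.884 mg/L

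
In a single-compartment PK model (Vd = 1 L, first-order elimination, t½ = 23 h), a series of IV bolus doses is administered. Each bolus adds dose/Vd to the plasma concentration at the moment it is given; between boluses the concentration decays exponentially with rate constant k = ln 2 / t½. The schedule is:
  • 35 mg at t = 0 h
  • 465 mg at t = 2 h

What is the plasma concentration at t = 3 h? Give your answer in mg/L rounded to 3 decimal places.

k = ln 2 / 23 = 0.03014 per h
Dose 1 (35 mg at t=0 h): 35·exp(−0.03014·3) = 31.974 mg/L
Dose 2 (465 mg at t=2 h): 465·exp(−0.03014·1) = 451.195 mg/L
C(3) = 31.974 + 451.195 = 483.170 mg/L

483.170 mg/L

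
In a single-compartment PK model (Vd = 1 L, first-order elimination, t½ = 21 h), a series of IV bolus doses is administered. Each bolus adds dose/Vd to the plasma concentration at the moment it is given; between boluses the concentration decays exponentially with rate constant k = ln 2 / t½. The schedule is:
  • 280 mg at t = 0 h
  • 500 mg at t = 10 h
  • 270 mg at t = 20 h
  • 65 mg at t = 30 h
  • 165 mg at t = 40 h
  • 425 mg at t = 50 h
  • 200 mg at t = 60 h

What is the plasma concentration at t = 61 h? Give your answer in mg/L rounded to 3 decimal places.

794.999 mg/L

k = ln 2 / 21 = 0.03301 per h
Dose 1 (280 mg at t=0 h): 280·exp(−0.03301·61) = 37.388 mg/L
Dose 2 (500 mg at t=10 h): 500·exp(−0.03301·51) = 92.875 mg/L
Dose 3 (270 mg at t=20 h): 270·exp(−0.03301·41) = 69.765 mg/L
Dose 4 (65 mg at t=30 h): 65·exp(−0.03301·31) = 23.363 mg/L
Dose 5 (165 mg at t=40 h): 165·exp(−0.03301·21) = 82.500 mg/L
Dose 6 (425 mg at t=50 h): 425·exp(−0.03301·11) = 295.601 mg/L
Dose 7 (200 mg at t=60 h): 200·exp(−0.03301·1) = 193.506 mg/L
C(61) = 37.388 + 92.875 + 69.765 + 23.363 + 82.500 + 295.601 + 193.506 = 794.999 mg/L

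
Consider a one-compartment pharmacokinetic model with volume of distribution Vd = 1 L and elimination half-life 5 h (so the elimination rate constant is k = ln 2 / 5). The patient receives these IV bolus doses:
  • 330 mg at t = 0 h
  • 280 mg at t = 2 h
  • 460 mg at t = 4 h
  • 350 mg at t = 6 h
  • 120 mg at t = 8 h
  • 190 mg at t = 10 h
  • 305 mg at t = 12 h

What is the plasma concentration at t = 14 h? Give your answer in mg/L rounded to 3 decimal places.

k = ln 2 / 5 = 0.13863 per h
Dose 1 (330 mg at t=0 h): 330·exp(−0.13863·14) = 47.384 mg/L
Dose 2 (280 mg at t=2 h): 280·exp(−0.13863·12) = 53.050 mg/L
Dose 3 (460 mg at t=4 h): 460·exp(−0.13863·10) = 115.000 mg/L
Dose 4 (350 mg at t=6 h): 350·exp(−0.13863·8) = 115.457 mg/L
Dose 5 (120 mg at t=8 h): 120·exp(−0.13863·6) = 52.233 mg/L
Dose 6 (190 mg at t=10 h): 190·exp(−0.13863·4) = 109.126 mg/L
Dose 7 (305 mg at t=12 h): 305·exp(−0.13863·2) = 231.147 mg/L
C(14) = 47.384 + 53.050 + 115.000 + 115.457 + 52.233 + 109.126 + 231.147 = 723.397 mg/L

723.397 mg/L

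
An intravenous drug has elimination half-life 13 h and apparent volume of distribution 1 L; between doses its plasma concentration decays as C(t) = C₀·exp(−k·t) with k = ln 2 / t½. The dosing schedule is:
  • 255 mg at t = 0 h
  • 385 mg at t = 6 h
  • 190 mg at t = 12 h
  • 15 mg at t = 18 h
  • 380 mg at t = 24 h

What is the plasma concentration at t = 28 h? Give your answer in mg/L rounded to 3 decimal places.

573.206 mg/L

k = ln 2 / 13 = 0.05332 per h
Dose 1 (255 mg at t=0 h): 255·exp(−0.05332·28) = 57.302 mg/L
Dose 2 (385 mg at t=6 h): 385·exp(−0.05332·22) = 119.131 mg/L
Dose 3 (190 mg at t=12 h): 190·exp(−0.05332·16) = 80.957 mg/L
Dose 4 (15 mg at t=18 h): 15·exp(−0.05332·10) = 8.801 mg/L
Dose 5 (380 mg at t=24 h): 380·exp(−0.05332·4) = 307.015 mg/L
C(28) = 57.302 + 119.131 + 80.957 + 8.801 + 307.015 = 573.206 mg/L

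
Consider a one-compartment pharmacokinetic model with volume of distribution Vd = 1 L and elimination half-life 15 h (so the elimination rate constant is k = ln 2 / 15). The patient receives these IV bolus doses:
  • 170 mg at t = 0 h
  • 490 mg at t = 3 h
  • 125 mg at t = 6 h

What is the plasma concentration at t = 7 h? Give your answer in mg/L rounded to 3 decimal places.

649.680 mg/L

k = ln 2 / 15 = 0.04621 per h
Dose 1 (170 mg at t=0 h): 170·exp(−0.04621·7) = 123.018 mg/L
Dose 2 (490 mg at t=3 h): 490·exp(−0.04621·4) = 407.307 mg/L
Dose 3 (125 mg at t=6 h): 125·exp(−0.04621·1) = 119.355 mg/L
C(7) = 123.018 + 407.307 + 119.355 = 649.680 mg/L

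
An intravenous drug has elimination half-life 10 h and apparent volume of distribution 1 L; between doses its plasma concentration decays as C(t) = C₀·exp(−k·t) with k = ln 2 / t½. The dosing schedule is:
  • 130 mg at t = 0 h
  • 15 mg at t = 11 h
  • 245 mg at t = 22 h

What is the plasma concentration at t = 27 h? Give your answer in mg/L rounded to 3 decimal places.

k = ln 2 / 10 = 0.06931 per h
Dose 1 (130 mg at t=0 h): 130·exp(−0.06931·27) = 20.006 mg/L
Dose 2 (15 mg at t=11 h): 15·exp(−0.06931·16) = 4.948 mg/L
Dose 3 (245 mg at t=22 h): 245·exp(−0.06931·5) = 173.241 mg/L
C(27) = 20.006 + 4.948 + 173.241 = 198.195 mg/L

198.195 mg/L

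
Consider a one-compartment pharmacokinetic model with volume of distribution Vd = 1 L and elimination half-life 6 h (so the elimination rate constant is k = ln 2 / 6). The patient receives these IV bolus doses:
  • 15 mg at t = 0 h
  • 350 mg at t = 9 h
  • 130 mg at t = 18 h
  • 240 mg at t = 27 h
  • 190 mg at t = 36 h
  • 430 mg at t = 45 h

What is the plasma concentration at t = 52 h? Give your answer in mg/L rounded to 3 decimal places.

239.862 mg/L

k = ln 2 / 6 = 0.11552 per h
Dose 1 (15 mg at t=0 h): 15·exp(−0.11552·52) = 0.037 mg/L
Dose 2 (350 mg at t=9 h): 350·exp(−0.11552·43) = 2.436 mg/L
Dose 3 (130 mg at t=18 h): 130·exp(−0.11552·34) = 2.559 mg/L
Dose 4 (240 mg at t=27 h): 240·exp(−0.11552·25) = 13.363 mg/L
Dose 5 (190 mg at t=36 h): 190·exp(−0.11552·16) = 29.923 mg/L
Dose 6 (430 mg at t=45 h): 430·exp(−0.11552·7) = 191.543 mg/L
C(52) = 0.037 + 2.436 + 2.559 + 13.363 + 29.923 + 191.543 = 239.862 mg/L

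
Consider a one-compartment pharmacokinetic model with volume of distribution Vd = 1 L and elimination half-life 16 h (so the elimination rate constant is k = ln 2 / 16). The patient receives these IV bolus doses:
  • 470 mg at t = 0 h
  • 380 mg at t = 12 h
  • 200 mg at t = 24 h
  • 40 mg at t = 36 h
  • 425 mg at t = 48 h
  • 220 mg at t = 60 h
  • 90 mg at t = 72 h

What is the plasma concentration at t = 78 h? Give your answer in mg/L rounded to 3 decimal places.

k = ln 2 / 16 = 0.04332 per h
Dose 1 (470 mg at t=0 h): 470·exp(−0.04332·78) = 16.017 mg/L
Dose 2 (380 mg at t=12 h): 380·exp(−0.04332·66) = 21.779 mg/L
Dose 3 (200 mg at t=24 h): 200·exp(−0.04332·54) = 19.278 mg/L
Dose 4 (40 mg at t=36 h): 40·exp(−0.04332·42) = 6.484 mg/L
Dose 5 (425 mg at t=48 h): 425·exp(−0.04332·30) = 115.866 mg/L
Dose 6 (220 mg at t=60 h): 220·exp(−0.04332·18) = 100.870 mg/L
Dose 7 (90 mg at t=72 h): 90·exp(−0.04332·6) = 69.399 mg/L
C(78) = 16.017 + 21.779 + 19.278 + 6.484 + 115.866 + 100.870 + 69.399 = 349.694 mg/L

349.694 mg/L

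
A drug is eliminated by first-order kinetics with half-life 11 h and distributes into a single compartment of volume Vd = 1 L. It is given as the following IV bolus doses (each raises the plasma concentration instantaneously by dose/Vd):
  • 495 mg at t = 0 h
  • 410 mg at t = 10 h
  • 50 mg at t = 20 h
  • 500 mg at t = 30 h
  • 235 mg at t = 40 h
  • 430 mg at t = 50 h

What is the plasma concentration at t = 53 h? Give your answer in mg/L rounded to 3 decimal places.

627.975 mg/L

k = ln 2 / 11 = 0.06301 per h
Dose 1 (495 mg at t=0 h): 495·exp(−0.06301·53) = 17.546 mg/L
Dose 2 (410 mg at t=10 h): 410·exp(−0.06301·43) = 27.292 mg/L
Dose 3 (50 mg at t=20 h): 50·exp(−0.06301·33) = 6.250 mg/L
Dose 4 (500 mg at t=30 h): 500·exp(−0.06301·23) = 117.366 mg/L
Dose 5 (235 mg at t=40 h): 235·exp(−0.06301·13) = 103.587 mg/L
Dose 6 (430 mg at t=50 h): 430·exp(−0.06301·3) = 355.934 mg/L
C(53) = 17.546 + 27.292 + 6.250 + 117.366 + 103.587 + 355.934 = 627.975 mg/L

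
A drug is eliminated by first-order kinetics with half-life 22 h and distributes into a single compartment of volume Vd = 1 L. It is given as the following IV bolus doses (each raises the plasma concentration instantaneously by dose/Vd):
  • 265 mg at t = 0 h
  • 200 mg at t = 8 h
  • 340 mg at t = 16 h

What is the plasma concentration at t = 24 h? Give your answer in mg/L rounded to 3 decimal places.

509.466 mg/L

k = ln 2 / 22 = 0.03151 per h
Dose 1 (265 mg at t=0 h): 265·exp(−0.03151·24) = 124.408 mg/L
Dose 2 (200 mg at t=8 h): 200·exp(−0.03151·16) = 120.809 mg/L
Dose 3 (340 mg at t=16 h): 340·exp(−0.03151·8) = 264.249 mg/L
C(24) = 124.408 + 120.809 + 264.249 = 509.466 mg/L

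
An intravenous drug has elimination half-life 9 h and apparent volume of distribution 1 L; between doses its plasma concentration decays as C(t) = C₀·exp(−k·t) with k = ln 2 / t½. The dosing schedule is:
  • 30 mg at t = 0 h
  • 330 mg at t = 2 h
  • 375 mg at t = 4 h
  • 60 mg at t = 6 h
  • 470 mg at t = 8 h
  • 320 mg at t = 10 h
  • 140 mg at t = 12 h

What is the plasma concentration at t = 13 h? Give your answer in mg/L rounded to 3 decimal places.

1078.356 mg/L

k = ln 2 / 9 = 0.07702 per h
Dose 1 (30 mg at t=0 h): 30·exp(−0.07702·13) = 11.023 mg/L
Dose 2 (330 mg at t=2 h): 330·exp(−0.07702·11) = 141.445 mg/L
Dose 3 (375 mg at t=4 h): 375·exp(−0.07702·9) = 187.500 mg/L
Dose 4 (60 mg at t=6 h): 60·exp(−0.07702·7) = 34.996 mg/L
Dose 5 (470 mg at t=8 h): 470·exp(−0.07702·5) = 319.786 mg/L
Dose 6 (320 mg at t=10 h): 320·exp(−0.07702·3) = 253.984 mg/L
Dose 7 (140 mg at t=12 h): 140·exp(−0.07702·1) = 129.622 mg/L
C(13) = 11.023 + 141.445 + 187.500 + 34.996 + 319.786 + 253.984 + 129.622 = 1078.356 mg/L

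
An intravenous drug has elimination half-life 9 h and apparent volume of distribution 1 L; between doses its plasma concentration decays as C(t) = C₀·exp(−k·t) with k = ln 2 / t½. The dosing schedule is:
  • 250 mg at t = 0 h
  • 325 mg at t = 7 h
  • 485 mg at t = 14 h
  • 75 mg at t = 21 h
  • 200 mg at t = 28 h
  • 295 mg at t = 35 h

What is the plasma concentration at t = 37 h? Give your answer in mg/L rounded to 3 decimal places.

503.968 mg/L

k = ln 2 / 9 = 0.07702 per h
Dose 1 (250 mg at t=0 h): 250·exp(−0.07702·37) = 14.467 mg/L
Dose 2 (325 mg at t=7 h): 325·exp(−0.07702·30) = 32.244 mg/L
Dose 3 (485 mg at t=14 h): 485·exp(−0.07702·23) = 82.498 mg/L
Dose 4 (75 mg at t=21 h): 75·exp(−0.07702·16) = 21.872 mg/L
Dose 5 (200 mg at t=28 h): 200·exp(−0.07702·9) = 100.000 mg/L
Dose 6 (295 mg at t=35 h): 295·exp(−0.07702·2) = 252.887 mg/L
C(37) = 14.467 + 32.244 + 82.498 + 21.872 + 100.000 + 252.887 = 503.968 mg/L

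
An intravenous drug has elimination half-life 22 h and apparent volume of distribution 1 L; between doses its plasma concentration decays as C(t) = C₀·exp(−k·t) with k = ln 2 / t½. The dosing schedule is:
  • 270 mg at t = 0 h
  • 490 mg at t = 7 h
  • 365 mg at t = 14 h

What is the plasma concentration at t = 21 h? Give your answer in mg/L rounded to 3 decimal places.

747.313 mg/L

k = ln 2 / 22 = 0.03151 per h
Dose 1 (270 mg at t=0 h): 270·exp(−0.03151·21) = 139.321 mg/L
Dose 2 (490 mg at t=7 h): 490·exp(−0.03151·14) = 315.233 mg/L
Dose 3 (365 mg at t=14 h): 365·exp(−0.03151·7) = 292.759 mg/L
C(21) = 139.321 + 315.233 + 292.759 = 747.313 mg/L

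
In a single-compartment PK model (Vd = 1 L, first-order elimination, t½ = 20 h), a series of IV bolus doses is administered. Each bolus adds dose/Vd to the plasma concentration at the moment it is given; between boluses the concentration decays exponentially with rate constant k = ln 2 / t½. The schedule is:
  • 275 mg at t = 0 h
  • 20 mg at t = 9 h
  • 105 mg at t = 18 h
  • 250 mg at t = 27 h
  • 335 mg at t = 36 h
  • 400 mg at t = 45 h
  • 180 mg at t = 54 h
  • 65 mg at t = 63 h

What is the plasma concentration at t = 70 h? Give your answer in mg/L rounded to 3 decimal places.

k = ln 2 / 20 = 0.03466 per h
Dose 1 (275 mg at t=0 h): 275·exp(−0.03466·70) = 24.307 mg/L
Dose 2 (20 mg at t=9 h): 20·exp(−0.03466·61) = 2.415 mg/L
Dose 3 (105 mg at t=18 h): 105·exp(−0.03466·52) = 17.319 mg/L
Dose 4 (250 mg at t=27 h): 250·exp(−0.03466·43) = 56.328 mg/L
Dose 5 (335 mg at t=36 h): 335·exp(−0.03466·34) = 103.108 mg/L
Dose 6 (400 mg at t=45 h): 400·exp(−0.03466·25) = 168.179 mg/L
Dose 7 (180 mg at t=54 h): 180·exp(−0.03466·16) = 103.383 mg/L
Dose 8 (65 mg at t=63 h): 65·exp(−0.03466·7) = 50.998 mg/L
C(70) = 24.307 + 2.415 + 17.319 + 56.328 + 103.108 + 168.179 + 103.383 + 50.998 = 526.037 mg/L

526.037 mg/L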